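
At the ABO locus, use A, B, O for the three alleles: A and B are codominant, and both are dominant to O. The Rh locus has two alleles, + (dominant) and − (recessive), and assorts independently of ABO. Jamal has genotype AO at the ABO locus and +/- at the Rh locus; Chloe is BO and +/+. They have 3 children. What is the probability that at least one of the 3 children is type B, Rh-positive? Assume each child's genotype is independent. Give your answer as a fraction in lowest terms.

37/64

ABO cross AO × BO → 1/4 O, 1/4 A, 1/4 B, 1/4 AB.
Rh cross +/- × +/+ → 1 Rh+; so P(type B, Rh-positive) = 1/4 × 1 = 1/4 per child.
P(none) = (3/4)^3 = 27/64; P(at least one) = 1 − 27/64 = 37/64.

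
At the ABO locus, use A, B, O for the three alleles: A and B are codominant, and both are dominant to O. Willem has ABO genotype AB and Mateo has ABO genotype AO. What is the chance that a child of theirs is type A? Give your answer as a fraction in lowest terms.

ABO cross AB × AO → offspring phenotypes: 1/2 A, 1/4 B, 1/4 AB.
So P(type A) = 1/2.

1/2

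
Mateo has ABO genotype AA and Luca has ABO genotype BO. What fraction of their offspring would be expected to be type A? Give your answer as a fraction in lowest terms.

ABO cross AA × BO → offspring phenotypes: 1/2 A, 1/2 AB.
So P(type A) = 1/2.

1/2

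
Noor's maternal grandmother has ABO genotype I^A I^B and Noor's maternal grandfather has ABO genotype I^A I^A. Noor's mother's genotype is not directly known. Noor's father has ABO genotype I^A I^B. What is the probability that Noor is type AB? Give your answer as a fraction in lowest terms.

Noor's mother's ABO genotype from I^A I^B × I^A I^A: 1/2 I^A I^A, 1/2 I^A I^B.
Crossing each possibility with the father I^A I^B and summing P(type AB): 1/2·1/2 + 1/2·1/2 = 1/2.

1/2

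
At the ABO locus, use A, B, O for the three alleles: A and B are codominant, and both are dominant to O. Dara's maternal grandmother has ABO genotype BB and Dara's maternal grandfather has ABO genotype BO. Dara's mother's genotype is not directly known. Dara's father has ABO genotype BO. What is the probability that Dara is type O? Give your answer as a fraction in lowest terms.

Dara's mother's ABO genotype from BB × BO: 1/2 BB, 1/2 BO.
Crossing each possibility with the father BO and summing P(type O): 1/2·0 + 1/2·1/4 = 1/8.

1/8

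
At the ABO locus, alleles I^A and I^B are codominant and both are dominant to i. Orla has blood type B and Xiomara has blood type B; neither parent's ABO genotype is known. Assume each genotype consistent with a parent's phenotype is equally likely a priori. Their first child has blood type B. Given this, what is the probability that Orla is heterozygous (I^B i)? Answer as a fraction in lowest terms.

7/15

Possible genotypes: Orla ∈ {I^B I^B, I^B i}; Xiomara ∈ {I^B I^B, I^B i}.
Weight each parental genotype pair by prior × P(type-B child):
  I^B I^B × I^B I^B: posterior weight 4/15.
  I^B I^B × I^B i: posterior weight 4/15.
  I^B i × I^B I^B: posterior weight 4/15.
  I^B i × I^B i: posterior weight 1/5.
Sum the posterior weight over pairs where Orla is I^B i: 7/15.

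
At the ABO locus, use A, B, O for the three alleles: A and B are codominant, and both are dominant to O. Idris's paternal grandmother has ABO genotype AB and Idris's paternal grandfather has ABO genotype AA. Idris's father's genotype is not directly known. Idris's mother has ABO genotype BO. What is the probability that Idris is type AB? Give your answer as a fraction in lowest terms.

3/8

Idris's father's ABO genotype from AB × AA: 1/2 AA, 1/2 AB.
Crossing each possibility with the mother BO and summing P(type AB): 1/2·1/2 + 1/2·1/4 = 3/8.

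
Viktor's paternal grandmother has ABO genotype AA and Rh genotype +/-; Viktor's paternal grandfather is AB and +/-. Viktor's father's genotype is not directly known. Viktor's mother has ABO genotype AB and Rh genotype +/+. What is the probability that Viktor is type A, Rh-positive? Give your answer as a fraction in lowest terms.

3/8

Viktor's father's ABO genotype from AA × AB: 1/2 AA, 1/2 AB.
Crossing each possibility with the mother AB and summing P(type A): 1/2·1/2 + 1/2·1/4 = 3/8.
Similarly for Rh via the father's Rh distribution: P(Rh+) = 1.
Independent loci: 3/8 × 1 = 3/8.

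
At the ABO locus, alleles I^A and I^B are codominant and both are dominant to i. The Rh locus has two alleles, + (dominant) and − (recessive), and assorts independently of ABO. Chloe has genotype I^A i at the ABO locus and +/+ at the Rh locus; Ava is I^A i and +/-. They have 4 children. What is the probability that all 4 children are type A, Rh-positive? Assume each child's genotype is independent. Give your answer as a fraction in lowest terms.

81/256

ABO cross I^A i × I^A i → 1/4 O, 3/4 A.
Rh cross +/+ × +/- → 1 Rh+; so P(type A, Rh-positive) = 3/4 × 1 = 3/4 per child.
All 4 independent: (3/4)^4 = 81/256.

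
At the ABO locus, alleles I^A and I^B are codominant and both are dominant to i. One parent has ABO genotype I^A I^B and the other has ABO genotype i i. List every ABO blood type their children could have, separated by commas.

Gametes from I^A I^B × i i give offspring ABO genotypes I^A i, I^B i, i.e. phenotypes A, B.

A, B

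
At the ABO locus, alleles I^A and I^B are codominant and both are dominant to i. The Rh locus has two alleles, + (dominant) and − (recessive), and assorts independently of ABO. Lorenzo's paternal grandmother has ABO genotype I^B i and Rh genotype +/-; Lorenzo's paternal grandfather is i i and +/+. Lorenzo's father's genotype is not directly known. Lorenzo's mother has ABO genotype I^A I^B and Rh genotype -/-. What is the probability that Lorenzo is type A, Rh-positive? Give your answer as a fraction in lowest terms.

Lorenzo's father's ABO genotype from I^B i × i i: 1/2 I^B i, 1/2 i i.
Crossing each possibility with the mother I^A I^B and summing P(type A): 1/2·1/4 + 1/2·1/2 = 3/8.
Similarly for Rh via the father's Rh distribution: P(Rh+) = 3/4.
Independent loci: 3/8 × 3/4 = 9/32.

9/32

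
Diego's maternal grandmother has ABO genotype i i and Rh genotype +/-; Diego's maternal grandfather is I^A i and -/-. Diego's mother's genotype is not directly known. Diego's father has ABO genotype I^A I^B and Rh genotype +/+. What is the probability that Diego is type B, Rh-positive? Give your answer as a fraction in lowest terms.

3/8

Diego's mother's ABO genotype from i i × I^A i: 1/2 I^A i, 1/2 i i.
Crossing each possibility with the father I^A I^B and summing P(type B): 1/2·1/4 + 1/2·1/2 = 3/8.
Similarly for Rh via the mother's Rh distribution: P(Rh+) = 1.
Independent loci: 3/8 × 1 = 3/8.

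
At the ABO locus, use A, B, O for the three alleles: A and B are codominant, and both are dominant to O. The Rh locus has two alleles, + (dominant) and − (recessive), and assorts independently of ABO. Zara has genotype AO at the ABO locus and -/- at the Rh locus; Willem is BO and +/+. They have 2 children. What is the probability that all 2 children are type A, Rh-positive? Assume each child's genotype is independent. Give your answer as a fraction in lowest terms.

ABO cross AO × BO → 1/4 O, 1/4 A, 1/4 B, 1/4 AB.
Rh cross -/- × +/+ → 1 Rh+; so P(type A, Rh-positive) = 1/4 × 1 = 1/4 per child.
All 2 independent: (1/4)^2 = 1/16.

1/16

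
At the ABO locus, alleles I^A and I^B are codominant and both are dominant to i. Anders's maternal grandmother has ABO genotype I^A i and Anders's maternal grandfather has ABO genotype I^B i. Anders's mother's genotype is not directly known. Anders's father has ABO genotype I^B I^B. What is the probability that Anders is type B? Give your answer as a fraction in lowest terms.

3/4

Anders's mother's ABO genotype from I^A i × I^B i: 1/4 I^A I^B, 1/4 I^A i, 1/4 I^B i, 1/4 i i.
Crossing each possibility with the father I^B I^B and summing P(type B): 1/4·1/2 + 1/4·1/2 + 1/4·1 + 1/4·1 = 3/4.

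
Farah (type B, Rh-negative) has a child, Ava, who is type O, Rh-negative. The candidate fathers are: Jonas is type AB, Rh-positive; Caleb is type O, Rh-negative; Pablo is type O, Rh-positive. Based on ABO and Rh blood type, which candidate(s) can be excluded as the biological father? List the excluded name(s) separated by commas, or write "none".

Jonas

A candidate is excluded only if no genotype consistent with his phenotype could produce a type O, Rh-negative child with a type B, Rh-negative mother.
Jonas (type AB, Rh+): no genotype consistent with that phenotype can produce a type-O Rh- child with a type-B mother.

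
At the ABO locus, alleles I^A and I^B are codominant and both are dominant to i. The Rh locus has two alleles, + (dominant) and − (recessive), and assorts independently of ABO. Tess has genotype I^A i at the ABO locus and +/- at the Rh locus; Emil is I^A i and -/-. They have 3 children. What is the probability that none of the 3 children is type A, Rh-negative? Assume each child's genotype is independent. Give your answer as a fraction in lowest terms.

125/512

ABO cross I^A i × I^A i → 1/4 O, 3/4 A.
Rh cross +/- × -/- → 1/2 Rh+, 1/2 Rh-; so P(type A, Rh-negative) = 3/4 × 1/2 = 3/8 per child.
P(not type A, Rh-negative) = 5/8 for one child; (5/8)^3 = 125/512.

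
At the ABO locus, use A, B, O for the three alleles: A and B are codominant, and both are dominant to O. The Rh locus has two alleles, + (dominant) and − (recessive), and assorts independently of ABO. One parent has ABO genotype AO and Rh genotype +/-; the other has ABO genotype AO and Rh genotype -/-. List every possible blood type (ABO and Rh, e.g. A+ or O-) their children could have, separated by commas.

Gametes from AO × AO give offspring ABO genotypes AA, AO, OO, i.e. phenotypes O, A.
Rh cross +/- × -/- → phenotypes Rh+, Rh-.
Combining independently: O+, O-, A+, A-.

O+, O-, A+, A-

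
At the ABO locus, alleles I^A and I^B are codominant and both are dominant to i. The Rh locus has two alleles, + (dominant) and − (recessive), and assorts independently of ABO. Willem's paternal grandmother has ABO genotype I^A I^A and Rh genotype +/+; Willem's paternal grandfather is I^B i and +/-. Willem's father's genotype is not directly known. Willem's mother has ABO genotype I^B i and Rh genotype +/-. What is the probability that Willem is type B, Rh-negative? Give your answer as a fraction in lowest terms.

Willem's father's ABO genotype from I^A I^A × I^B i: 1/2 I^A I^B, 1/2 I^A i.
Crossing each possibility with the mother I^B i and summing P(type B): 1/2·1/2 + 1/2·1/4 = 3/8.
Similarly for Rh via the father's Rh distribution: P(Rh-) = 1/8.
Independent loci: 3/8 × 1/8 = 3/64.

3/64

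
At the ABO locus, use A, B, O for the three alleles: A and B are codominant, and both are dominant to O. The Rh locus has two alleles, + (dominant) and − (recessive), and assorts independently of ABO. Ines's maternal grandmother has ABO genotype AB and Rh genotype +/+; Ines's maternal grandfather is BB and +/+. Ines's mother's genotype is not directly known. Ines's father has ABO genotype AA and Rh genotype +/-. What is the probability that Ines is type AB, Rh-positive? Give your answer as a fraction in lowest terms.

Ines's mother's ABO genotype from AB × BB: 1/2 AB, 1/2 BB.
Crossing each possibility with the father AA and summing P(type AB): 1/2·1/2 + 1/2·1 = 3/4.
Similarly for Rh via the mother's Rh distribution: P(Rh+) = 1.
Independent loci: 3/4 × 1 = 3/4.

3/4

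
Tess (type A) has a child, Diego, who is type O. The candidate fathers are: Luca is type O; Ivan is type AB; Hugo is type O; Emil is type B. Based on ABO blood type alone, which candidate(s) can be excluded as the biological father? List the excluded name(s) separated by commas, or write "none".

Ivan

A candidate is excluded only if no genotype consistent with his phenotype could produce a type O child with a type A mother.
Ivan (type AB): no genotype consistent with that phenotype can produce a type-O child with a type-A mother.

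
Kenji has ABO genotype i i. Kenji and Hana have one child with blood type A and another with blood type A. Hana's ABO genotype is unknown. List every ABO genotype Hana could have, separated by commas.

For each candidate genotype of Hana, check whether crossing it with i i can produce every observed child phenotype.
  I^A I^A → possible child types {A} ✓
  I^A I^B → possible child types {A, B} ✓
  I^A i → possible child types {O, A} ✓
  I^B I^B → possible child types {B} ✗
  I^B i → possible child types {O, B} ✗
  i i → possible child types {O} ✗

I^A I^A, I^A I^B, I^A i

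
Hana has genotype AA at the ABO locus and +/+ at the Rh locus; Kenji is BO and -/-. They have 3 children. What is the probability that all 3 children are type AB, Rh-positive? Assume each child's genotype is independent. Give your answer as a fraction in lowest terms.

1/8

ABO cross AA × BO → 1/2 A, 1/2 AB.
Rh cross +/+ × -/- → 1 Rh+; so P(type AB, Rh-positive) = 1/2 × 1 = 1/2 per child.
All 3 independent: (1/2)^3 = 1/8.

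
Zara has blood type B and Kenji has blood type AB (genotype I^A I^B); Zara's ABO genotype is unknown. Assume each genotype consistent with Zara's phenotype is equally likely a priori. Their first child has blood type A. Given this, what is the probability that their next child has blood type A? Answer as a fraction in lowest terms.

1/4

Possible genotypes: Zara ∈ {I^B I^B, I^B i}; Kenji ∈ {I^A I^B}.
Weight each parental genotype pair by prior × P(type-A child):
  I^B i × I^A I^B: posterior weight 1; P(next child type A) = 1/4.
Weighted sum = 1/4.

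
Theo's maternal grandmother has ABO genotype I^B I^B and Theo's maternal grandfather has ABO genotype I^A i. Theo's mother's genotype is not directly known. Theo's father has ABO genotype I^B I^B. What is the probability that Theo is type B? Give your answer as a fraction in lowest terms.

3/4

Theo's mother's ABO genotype from I^B I^B × I^A i: 1/2 I^A I^B, 1/2 I^B i.
Crossing each possibility with the father I^B I^B and summing P(type B): 1/2·1/2 + 1/2·1 = 3/4.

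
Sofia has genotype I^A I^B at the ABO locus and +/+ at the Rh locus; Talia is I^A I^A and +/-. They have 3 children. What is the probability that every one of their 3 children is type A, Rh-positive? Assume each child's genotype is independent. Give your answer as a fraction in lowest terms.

ABO cross I^A I^B × I^A I^A → 1/2 A, 1/2 AB.
Rh cross +/+ × +/- → 1 Rh+; so P(type A, Rh-positive) = 1/2 × 1 = 1/2 per child.
All 3 independent: (1/2)^3 = 1/8.

1/8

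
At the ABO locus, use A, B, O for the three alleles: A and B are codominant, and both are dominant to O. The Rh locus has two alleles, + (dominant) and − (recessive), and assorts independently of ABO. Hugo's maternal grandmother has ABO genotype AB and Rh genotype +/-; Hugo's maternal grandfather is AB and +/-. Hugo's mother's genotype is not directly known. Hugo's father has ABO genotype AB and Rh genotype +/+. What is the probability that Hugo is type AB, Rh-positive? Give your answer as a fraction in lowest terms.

Hugo's mother's ABO genotype from AB × AB: 1/4 AA, 1/2 AB, 1/4 BB.
Crossing each possibility with the father AB and summing P(type AB): 1/4·1/2 + 1/2·1/2 + 1/4·1/2 = 1/2.
Similarly for Rh via the mother's Rh distribution: P(Rh+) = 1.
Independent loci: 1/2 × 1 = 1/2.

1/2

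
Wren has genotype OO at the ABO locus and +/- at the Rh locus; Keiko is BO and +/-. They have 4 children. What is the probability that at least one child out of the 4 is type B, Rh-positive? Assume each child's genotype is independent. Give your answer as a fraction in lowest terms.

ABO cross OO × BO → 1/2 O, 1/2 B.
Rh cross +/- × +/- → 3/4 Rh+, 1/4 Rh-; so P(type B, Rh-positive) = 1/2 × 3/4 = 3/8 per child.
P(none) = (5/8)^4 = 625/4096; P(at least one) = 1 − 625/4096 = 3471/4096.

3471/4096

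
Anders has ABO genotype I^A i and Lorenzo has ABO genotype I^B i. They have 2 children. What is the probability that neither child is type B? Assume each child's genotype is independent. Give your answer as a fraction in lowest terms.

ABO cross I^A i × I^B i → 1/4 O, 1/4 A, 1/4 B, 1/4 AB.
So P(type B) = 1/4 per child.
P(not type B) = 3/4 for one child; (3/4)^2 = 9/16.

9/16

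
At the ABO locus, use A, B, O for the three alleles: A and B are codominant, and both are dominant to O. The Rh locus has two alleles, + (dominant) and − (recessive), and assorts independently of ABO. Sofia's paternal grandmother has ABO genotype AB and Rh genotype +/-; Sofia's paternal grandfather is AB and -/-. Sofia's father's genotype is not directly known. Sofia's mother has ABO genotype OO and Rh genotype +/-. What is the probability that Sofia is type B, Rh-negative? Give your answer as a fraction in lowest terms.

3/16

Sofia's father's ABO genotype from AB × AB: 1/4 AA, 1/2 AB, 1/4 BB.
Crossing each possibility with the mother OO and summing P(type B): 1/4·0 + 1/2·1/2 + 1/4·1 = 1/2.
Similarly for Rh via the father's Rh distribution: P(Rh-) = 3/8.
Independent loci: 1/2 × 3/8 = 3/16.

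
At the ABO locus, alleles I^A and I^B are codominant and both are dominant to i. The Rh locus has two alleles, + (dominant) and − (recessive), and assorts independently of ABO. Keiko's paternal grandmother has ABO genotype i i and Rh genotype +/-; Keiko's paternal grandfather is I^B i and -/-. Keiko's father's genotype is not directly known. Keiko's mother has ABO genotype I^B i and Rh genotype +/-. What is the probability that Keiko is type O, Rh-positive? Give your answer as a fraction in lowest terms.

Keiko's father's ABO genotype from i i × I^B i: 1/2 I^B i, 1/2 i i.
Crossing each possibility with the mother I^B i and summing P(type O): 1/2·1/4 + 1/2·1/2 = 3/8.
Similarly for Rh via the father's Rh distribution: P(Rh+) = 5/8.
Independent loci: 3/8 × 5/8 = 15/64.

15/64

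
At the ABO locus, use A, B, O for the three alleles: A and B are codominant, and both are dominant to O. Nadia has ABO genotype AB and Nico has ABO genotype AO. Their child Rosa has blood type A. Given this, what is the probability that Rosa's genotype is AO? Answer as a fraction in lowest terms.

Cross AB × AO → 1/4 AA, 1/4 AB, 1/4 AO, 1/4 BO.
Type-A genotypes among offspring: AA (1/4), AO (1/4); total 1/2.
P(AO | type A) = (1/4) / (1/2) = 1/2.

1/2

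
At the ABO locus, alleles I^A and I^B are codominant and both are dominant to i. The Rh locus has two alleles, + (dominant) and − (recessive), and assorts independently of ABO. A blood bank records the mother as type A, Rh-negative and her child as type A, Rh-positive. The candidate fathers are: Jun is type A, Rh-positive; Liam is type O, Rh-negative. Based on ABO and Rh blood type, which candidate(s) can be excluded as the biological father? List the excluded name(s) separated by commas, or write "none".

A candidate is excluded only if no genotype consistent with his phenotype could produce a type A, Rh-positive child with a type A, Rh-negative mother.
Liam (type O, Rh-): no genotype consistent with that phenotype can produce a type-A Rh+ child with a type-A mother.

Liam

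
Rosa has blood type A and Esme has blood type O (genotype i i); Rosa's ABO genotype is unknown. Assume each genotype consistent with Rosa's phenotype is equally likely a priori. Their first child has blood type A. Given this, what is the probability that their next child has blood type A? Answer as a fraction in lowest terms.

5/6

Possible genotypes: Rosa ∈ {I^A I^A, I^A i}; Esme ∈ {i i}.
Weight each parental genotype pair by prior × P(type-A child):
  I^A I^A × i i: posterior weight 2/3; P(next child type A) = 1.
  I^A i × i i: posterior weight 1/3; P(next child type A) = 1/2.
Weighted sum = 5/6.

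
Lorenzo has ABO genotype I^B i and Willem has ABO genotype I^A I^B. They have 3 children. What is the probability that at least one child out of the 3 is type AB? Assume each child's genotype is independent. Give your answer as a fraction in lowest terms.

37/64

ABO cross I^B i × I^A I^B → 1/4 A, 1/2 B, 1/4 AB.
So P(type AB) = 1/4 per child.
P(none) = (3/4)^3 = 27/64; P(at least one) = 1 − 27/64 = 37/64.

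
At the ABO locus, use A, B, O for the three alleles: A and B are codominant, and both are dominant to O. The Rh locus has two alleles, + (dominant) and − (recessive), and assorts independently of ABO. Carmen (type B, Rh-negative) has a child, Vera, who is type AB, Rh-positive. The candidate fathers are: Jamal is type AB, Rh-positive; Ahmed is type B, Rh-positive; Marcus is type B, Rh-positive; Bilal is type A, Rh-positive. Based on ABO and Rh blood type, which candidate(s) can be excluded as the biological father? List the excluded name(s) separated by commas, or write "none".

Ahmed, Marcus

A candidate is excluded only if no genotype consistent with his phenotype could produce a type AB, Rh-positive child with a type B, Rh-negative mother.
Ahmed (type B, Rh+): no genotype consistent with that phenotype can produce a type-AB Rh+ child with a type-B mother.
Marcus (type B, Rh+): no genotype consistent with that phenotype can produce a type-AB Rh+ child with a type-B mother.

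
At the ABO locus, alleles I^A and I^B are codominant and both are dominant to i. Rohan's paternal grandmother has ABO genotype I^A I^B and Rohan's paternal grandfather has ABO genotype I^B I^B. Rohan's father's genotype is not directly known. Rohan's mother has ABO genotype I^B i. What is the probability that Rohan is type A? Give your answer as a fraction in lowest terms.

Rohan's father's ABO genotype from I^A I^B × I^B I^B: 1/2 I^A I^B, 1/2 I^B I^B.
Crossing each possibility with the mother I^B i and summing P(type A): 1/2·1/4 + 1/2·0 = 1/8.

1/8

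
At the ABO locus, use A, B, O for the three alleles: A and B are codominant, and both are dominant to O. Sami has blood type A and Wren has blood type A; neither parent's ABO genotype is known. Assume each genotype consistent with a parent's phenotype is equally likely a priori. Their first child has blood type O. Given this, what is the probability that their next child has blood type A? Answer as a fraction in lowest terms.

Possible genotypes: Sami ∈ {AA, AO}; Wren ∈ {AA, AO}.
Weight each parental genotype pair by prior × P(type-O child):
  AO × AO: posterior weight 1; P(next child type A) = 3/4.
Weighted sum = 3/4.

3/4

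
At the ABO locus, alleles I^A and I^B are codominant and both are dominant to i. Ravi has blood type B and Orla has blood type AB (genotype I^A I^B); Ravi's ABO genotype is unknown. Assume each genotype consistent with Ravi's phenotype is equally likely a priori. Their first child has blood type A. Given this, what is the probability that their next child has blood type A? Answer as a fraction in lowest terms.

Possible genotypes: Ravi ∈ {I^B I^B, I^B i}; Orla ∈ {I^A I^B}.
Weight each parental genotype pair by prior × P(type-A child):
  I^B i × I^A I^B: posterior weight 1; P(next child type A) = 1/4.
Weighted sum = 1/4.

1/4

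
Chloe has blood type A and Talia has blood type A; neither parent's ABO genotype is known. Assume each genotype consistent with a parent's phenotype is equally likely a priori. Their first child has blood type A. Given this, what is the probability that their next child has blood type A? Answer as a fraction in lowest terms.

19/20

Possible genotypes: Chloe ∈ {AA, AO}; Talia ∈ {AA, AO}.
Weight each parental genotype pair by prior × P(type-A child):
  AA × AA: posterior weight 4/15; P(next child type A) = 1.
  AA × AO: posterior weight 4/15; P(next child type A) = 1.
  AO × AA: posterior weight 4/15; P(next child type A) = 1.
  AO × AO: posterior weight 1/5; P(next child type A) = 3/4.
Weighted sum = 19/20.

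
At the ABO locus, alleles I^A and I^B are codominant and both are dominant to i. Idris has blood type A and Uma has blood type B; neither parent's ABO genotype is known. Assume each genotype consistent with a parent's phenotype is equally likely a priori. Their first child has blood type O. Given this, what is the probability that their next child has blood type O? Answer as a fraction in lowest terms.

1/4

Possible genotypes: Idris ∈ {I^A I^A, I^A i}; Uma ∈ {I^B I^B, I^B i}.
Weight each parental genotype pair by prior × P(type-O child):
  I^A i × I^B i: posterior weight 1; P(next child type O) = 1/4.
Weighted sum = 1/4.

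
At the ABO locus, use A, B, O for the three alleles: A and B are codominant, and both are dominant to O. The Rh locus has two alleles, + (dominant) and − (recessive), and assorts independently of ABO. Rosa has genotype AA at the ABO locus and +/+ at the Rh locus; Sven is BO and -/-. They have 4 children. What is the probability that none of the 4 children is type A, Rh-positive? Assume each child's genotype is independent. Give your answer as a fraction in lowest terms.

1/16

ABO cross AA × BO → 1/2 A, 1/2 AB.
Rh cross +/+ × -/- → 1 Rh+; so P(type A, Rh-positive) = 1/2 × 1 = 1/2 per child.
P(not type A, Rh-positive) = 1/2 for one child; (1/2)^4 = 1/16.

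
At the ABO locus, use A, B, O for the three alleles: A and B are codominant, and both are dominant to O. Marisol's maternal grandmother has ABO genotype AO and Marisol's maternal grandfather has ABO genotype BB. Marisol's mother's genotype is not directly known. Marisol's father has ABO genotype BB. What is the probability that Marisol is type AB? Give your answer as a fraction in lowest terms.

Marisol's mother's ABO genotype from AO × BB: 1/2 AB, 1/2 BO.
Crossing each possibility with the father BB and summing P(type AB): 1/2·1/2 + 1/2·0 = 1/4.

1/4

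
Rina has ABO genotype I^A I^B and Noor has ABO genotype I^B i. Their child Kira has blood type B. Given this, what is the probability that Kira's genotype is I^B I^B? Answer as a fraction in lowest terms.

1/2

Cross I^A I^B × I^B i → 1/4 I^A I^B, 1/4 I^A i, 1/4 I^B I^B, 1/4 I^B i.
Type-B genotypes among offspring: I^B I^B (1/4), I^B i (1/4); total 1/2.
P(I^B I^B | type B) = (1/4) / (1/2) = 1/2.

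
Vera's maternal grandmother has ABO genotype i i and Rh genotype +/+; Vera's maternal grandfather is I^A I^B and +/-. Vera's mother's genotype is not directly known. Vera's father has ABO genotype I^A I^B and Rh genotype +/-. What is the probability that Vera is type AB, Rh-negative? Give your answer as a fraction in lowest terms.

1/32

Vera's mother's ABO genotype from i i × I^A I^B: 1/2 I^A i, 1/2 I^B i.
Crossing each possibility with the father I^A I^B and summing P(type AB): 1/2·1/4 + 1/2·1/4 = 1/4.
Similarly for Rh via the mother's Rh distribution: P(Rh-) = 1/8.
Independent loci: 1/4 × 1/8 = 1/32.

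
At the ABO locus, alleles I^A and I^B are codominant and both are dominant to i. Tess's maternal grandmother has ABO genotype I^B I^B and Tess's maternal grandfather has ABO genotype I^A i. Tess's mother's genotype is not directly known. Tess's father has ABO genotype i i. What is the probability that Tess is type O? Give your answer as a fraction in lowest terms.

1/4

Tess's mother's ABO genotype from I^B I^B × I^A i: 1/2 I^A I^B, 1/2 I^B i.
Crossing each possibility with the father i i and summing P(type O): 1/2·0 + 1/2·1/2 = 1/4.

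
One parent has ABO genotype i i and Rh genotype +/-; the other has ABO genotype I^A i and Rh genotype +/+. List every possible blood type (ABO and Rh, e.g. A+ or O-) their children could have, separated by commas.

O+, A+

Gametes from i i × I^A i give offspring ABO genotypes I^A i, i i, i.e. phenotypes O, A.
Rh cross +/- × +/+ → phenotypes Rh+.
Combining independently: O+, A+.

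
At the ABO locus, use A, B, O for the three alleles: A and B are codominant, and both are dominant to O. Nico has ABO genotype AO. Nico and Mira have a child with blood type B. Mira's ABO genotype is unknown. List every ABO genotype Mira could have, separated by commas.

AB, BB, BO

For each candidate genotype of Mira, check whether crossing it with AO can produce every observed child phenotype.
  AA → possible child types {A} ✗
  AB → possible child types {A, B, AB} ✓
  AO → possible child types {O, A} ✗
  BB → possible child types {B, AB} ✓
  BO → possible child types {O, A, B, AB} ✓
  OO → possible child types {O, A} ✗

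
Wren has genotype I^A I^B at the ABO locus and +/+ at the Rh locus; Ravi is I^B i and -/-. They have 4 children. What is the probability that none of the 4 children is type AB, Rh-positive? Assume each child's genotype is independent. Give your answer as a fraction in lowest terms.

ABO cross I^A I^B × I^B i → 1/4 A, 1/2 B, 1/4 AB.
Rh cross +/+ × -/- → 1 Rh+; so P(type AB, Rh-positive) = 1/4 × 1 = 1/4 per child.
P(not type AB, Rh-positive) = 3/4 for one child; (3/4)^4 = 81/256.

81/256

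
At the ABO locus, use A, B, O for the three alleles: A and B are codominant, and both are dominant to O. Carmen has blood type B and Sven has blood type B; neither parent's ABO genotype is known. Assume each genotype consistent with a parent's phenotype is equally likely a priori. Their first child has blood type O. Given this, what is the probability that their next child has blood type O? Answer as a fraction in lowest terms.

Possible genotypes: Carmen ∈ {BB, BO}; Sven ∈ {BB, BO}.
Weight each parental genotype pair by prior × P(type-O child):
  BO × BO: posterior weight 1; P(next child type O) = 1/4.
Weighted sum = 1/4.

1/4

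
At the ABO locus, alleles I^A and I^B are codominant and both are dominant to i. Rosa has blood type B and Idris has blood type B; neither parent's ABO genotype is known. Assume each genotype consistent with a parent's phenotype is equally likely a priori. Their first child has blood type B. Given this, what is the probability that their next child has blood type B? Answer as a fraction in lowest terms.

19/20

Possible genotypes: Rosa ∈ {I^B I^B, I^B i}; Idris ∈ {I^B I^B, I^B i}.
Weight each parental genotype pair by prior × P(type-B child):
  I^B I^B × I^B I^B: posterior weight 4/15; P(next child type B) = 1.
  I^B I^B × I^B i: posterior weight 4/15; P(next child type B) = 1.
  I^B i × I^B I^B: posterior weight 4/15; P(next child type B) = 1.
  I^B i × I^B i: posterior weight 1/5; P(next child type B) = 3/4.
Weighted sum = 19/20.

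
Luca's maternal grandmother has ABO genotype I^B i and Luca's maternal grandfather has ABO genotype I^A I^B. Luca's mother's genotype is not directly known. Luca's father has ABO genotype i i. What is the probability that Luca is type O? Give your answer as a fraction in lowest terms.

Luca's mother's ABO genotype from I^B i × I^A I^B: 1/4 I^A I^B, 1/4 I^A i, 1/4 I^B I^B, 1/4 I^B i.
Crossing each possibility with the father i i and summing P(type O): 1/4·0 + 1/4·1/2 + 1/4·0 + 1/4·1/2 = 1/4.

1/4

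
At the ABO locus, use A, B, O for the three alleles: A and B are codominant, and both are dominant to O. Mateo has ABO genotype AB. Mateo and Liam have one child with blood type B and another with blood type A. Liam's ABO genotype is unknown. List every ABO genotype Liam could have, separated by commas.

For each candidate genotype of Liam, check whether crossing it with AB can produce every observed child phenotype.
  AA → possible child types {A, AB} ✗
  AB → possible child types {A, B, AB} ✓
  AO → possible child types {A, B, AB} ✓
  BB → possible child types {B, AB} ✗
  BO → possible child types {A, B, AB} ✓
  OO → possible child types {A, B} ✓

AB, AO, BO, OO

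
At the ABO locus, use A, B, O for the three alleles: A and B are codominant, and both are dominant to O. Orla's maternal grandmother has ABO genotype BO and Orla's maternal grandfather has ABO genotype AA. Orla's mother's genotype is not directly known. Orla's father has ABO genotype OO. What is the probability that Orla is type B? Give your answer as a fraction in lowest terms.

1/4

Orla's mother's ABO genotype from BO × AA: 1/2 AB, 1/2 AO.
Crossing each possibility with the father OO and summing P(type B): 1/2·1/2 + 1/2·0 = 1/4.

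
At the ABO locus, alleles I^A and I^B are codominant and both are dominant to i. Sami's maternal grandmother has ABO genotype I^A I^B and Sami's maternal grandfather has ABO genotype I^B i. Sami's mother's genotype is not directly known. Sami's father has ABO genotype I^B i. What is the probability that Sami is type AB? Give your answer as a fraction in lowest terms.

1/8

Sami's mother's ABO genotype from I^A I^B × I^B i: 1/4 I^A I^B, 1/4 I^A i, 1/4 I^B I^B, 1/4 I^B i.
Crossing each possibility with the father I^B i and summing P(type AB): 1/4·1/4 + 1/4·1/4 + 1/4·0 + 1/4·0 = 1/8.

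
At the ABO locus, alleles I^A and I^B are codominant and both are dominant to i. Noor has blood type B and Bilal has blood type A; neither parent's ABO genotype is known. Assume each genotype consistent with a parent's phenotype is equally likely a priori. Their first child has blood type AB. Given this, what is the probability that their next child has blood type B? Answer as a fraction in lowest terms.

5/36

Possible genotypes: Noor ∈ {I^B I^B, I^B i}; Bilal ∈ {I^A I^A, I^A i}.
Weight each parental genotype pair by prior × P(type-AB child):
  I^B I^B × I^A I^A: posterior weight 4/9; P(next child type B) = 0.
  I^B I^B × I^A i: posterior weight 2/9; P(next child type B) = 1/2.
  I^B i × I^A I^A: posterior weight 2/9; P(next child type B) = 0.
  I^B i × I^A i: posterior weight 1/9; P(next child type B) = 1/4.
Weighted sum = 5/36.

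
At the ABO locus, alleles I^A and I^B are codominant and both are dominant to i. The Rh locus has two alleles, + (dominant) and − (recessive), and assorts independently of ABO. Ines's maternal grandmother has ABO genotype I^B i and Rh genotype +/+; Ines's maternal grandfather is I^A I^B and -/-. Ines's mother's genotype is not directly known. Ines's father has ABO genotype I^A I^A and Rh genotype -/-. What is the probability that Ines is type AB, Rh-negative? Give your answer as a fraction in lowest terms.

1/4

Ines's mother's ABO genotype from I^B i × I^A I^B: 1/4 I^A I^B, 1/4 I^A i, 1/4 I^B I^B, 1/4 I^B i.
Crossing each possibility with the father I^A I^A and summing P(type AB): 1/4·1/2 + 1/4·0 + 1/4·1 + 1/4·1/2 = 1/2.
Similarly for Rh via the mother's Rh distribution: P(Rh-) = 1/2.
Independent loci: 1/2 × 1/2 = 1/4.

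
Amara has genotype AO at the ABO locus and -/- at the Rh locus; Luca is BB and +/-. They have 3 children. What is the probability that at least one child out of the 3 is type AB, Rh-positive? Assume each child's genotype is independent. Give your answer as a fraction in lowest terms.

ABO cross AO × BB → 1/2 B, 1/2 AB.
Rh cross -/- × +/- → 1/2 Rh+, 1/2 Rh-; so P(type AB, Rh-positive) = 1/2 × 1/2 = 1/4 per child.
P(none) = (3/4)^3 = 27/64; P(at least one) = 1 − 27/64 = 37/64.

37/64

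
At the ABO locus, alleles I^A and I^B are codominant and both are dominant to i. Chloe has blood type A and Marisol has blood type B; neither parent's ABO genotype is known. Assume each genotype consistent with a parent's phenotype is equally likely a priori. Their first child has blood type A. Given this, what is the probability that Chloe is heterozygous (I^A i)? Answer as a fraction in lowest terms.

1/3

Possible genotypes: Chloe ∈ {I^A I^A, I^A i}; Marisol ∈ {I^B I^B, I^B i}.
Weight each parental genotype pair by prior × P(type-A child):
  I^A I^A × I^B i: posterior weight 2/3.
  I^A i × I^B i: posterior weight 1/3.
Sum the posterior weight over pairs where Chloe is I^A i: 1/3.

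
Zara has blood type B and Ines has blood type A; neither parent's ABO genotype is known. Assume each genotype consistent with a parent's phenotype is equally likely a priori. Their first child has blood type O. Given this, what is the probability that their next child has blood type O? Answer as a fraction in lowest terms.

1/4

Possible genotypes: Zara ∈ {I^B I^B, I^B i}; Ines ∈ {I^A I^A, I^A i}.
Weight each parental genotype pair by prior × P(type-O child):
  I^B i × I^A i: posterior weight 1; P(next child type O) = 1/4.
Weighted sum = 1/4.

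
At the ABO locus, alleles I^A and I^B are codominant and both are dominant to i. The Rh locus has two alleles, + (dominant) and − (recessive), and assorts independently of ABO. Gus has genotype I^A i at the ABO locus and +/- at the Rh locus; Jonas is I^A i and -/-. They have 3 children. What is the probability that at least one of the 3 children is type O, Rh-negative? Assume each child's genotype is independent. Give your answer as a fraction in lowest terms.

ABO cross I^A i × I^A i → 1/4 O, 3/4 A.
Rh cross +/- × -/- → 1/2 Rh+, 1/2 Rh-; so P(type O, Rh-negative) = 1/4 × 1/2 = 1/8 per child.
P(none) = (7/8)^3 = 343/512; P(at least one) = 1 − 343/512 = 169/512.

169/512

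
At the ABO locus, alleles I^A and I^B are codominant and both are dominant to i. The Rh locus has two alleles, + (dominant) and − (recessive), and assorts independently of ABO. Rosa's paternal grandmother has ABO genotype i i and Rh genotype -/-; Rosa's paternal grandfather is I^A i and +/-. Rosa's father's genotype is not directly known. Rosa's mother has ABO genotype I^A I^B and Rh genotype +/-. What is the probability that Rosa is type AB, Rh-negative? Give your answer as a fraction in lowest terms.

Rosa's father's ABO genotype from i i × I^A i: 1/2 I^A i, 1/2 i i.
Crossing each possibility with the mother I^A I^B and summing P(type AB): 1/2·1/4 + 1/2·0 = 1/8.
Similarly for Rh via the father's Rh distribution: P(Rh-) = 3/8.
Independent loci: 1/8 × 3/8 = 3/64.

3/64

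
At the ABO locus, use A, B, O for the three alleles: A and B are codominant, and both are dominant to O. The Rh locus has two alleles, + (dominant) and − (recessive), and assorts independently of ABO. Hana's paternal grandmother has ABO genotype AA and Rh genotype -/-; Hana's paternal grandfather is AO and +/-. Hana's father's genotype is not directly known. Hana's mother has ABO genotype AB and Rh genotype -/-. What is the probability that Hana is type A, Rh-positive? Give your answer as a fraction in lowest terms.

1/8

Hana's father's ABO genotype from AA × AO: 1/2 AA, 1/2 AO.
Crossing each possibility with the mother AB and summing P(type A): 1/2·1/2 + 1/2·1/2 = 1/2.
Similarly for Rh via the father's Rh distribution: P(Rh+) = 1/4.
Independent loci: 1/2 × 1/4 = 1/8.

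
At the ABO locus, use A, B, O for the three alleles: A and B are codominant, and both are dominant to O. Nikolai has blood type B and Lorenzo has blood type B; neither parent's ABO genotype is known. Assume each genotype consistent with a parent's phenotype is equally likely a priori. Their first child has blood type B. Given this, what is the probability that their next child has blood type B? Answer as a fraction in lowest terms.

Possible genotypes: Nikolai ∈ {BB, BO}; Lorenzo ∈ {BB, BO}.
Weight each parental genotype pair by prior × P(type-B child):
  BB × BB: posterior weight 4/15; P(next child type B) = 1.
  BB × BO: posterior weight 4/15; P(next child type B) = 1.
  BO × BB: posterior weight 4/15; P(next child type B) = 1.
  BO × BO: posterior weight 1/5; P(next child type B) = 3/4.
Weighted sum = 19/20.

19/20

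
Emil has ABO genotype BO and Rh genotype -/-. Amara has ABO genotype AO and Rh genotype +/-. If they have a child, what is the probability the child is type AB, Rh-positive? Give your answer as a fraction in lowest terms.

ABO cross BO × AO → offspring phenotypes: 1/4 O, 1/4 A, 1/4 B, 1/4 AB.
Rh cross -/- × +/- → 1/2 Rh+, 1/2 Rh-.
Independent loci: P(type AB, Rh-positive) = 1/4 × 1/2 = 1/8.

1/8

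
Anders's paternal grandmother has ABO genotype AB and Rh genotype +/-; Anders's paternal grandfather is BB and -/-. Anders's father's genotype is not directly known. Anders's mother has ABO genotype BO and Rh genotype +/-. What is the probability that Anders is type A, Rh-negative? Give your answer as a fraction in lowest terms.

Anders's father's ABO genotype from AB × BB: 1/2 AB, 1/2 BB.
Crossing each possibility with the mother BO and summing P(type A): 1/2·1/4 + 1/2·0 = 1/8.
Similarly for Rh via the father's Rh distribution: P(Rh-) = 3/8.
Independent loci: 1/8 × 3/8 = 3/64.

3/64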